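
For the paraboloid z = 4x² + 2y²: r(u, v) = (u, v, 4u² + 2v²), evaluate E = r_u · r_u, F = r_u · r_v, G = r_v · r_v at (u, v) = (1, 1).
E = 65;  F = 32;  G = 17

Partials: r_u = (1, 0, 8*u), r_v = (0, 1, 4*v). As functions of (u, v):
  E = r_u · r_u = 64*u^2 + 1,
  F = r_u · r_v = 32*u*v,
  G = r_v · r_v = 16*v^2 + 1.
Evaluating at (u, v) = (1, 1): E = 65, F = 32, G = 17.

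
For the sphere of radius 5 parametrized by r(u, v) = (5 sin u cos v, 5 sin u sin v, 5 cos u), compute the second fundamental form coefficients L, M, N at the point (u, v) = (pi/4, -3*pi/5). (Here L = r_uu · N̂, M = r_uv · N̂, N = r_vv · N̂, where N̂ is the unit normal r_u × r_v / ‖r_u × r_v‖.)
L = -5;  M = 0;  N = -5/2

Compute the unit normal N̂(u, v) = (sin(u)^2*cos(v)/Abs(sin(u)), sin(u)^2*sin(v)/Abs(sin(u)), sin(2*u)/(2*Abs(sin(u)))), and the second partials r_uu, r_uv, r_vv. Take dot products:
  L(u, v) = r_uu · N̂ = -5*sin(u)/Abs(sin(u)),
  M(u, v) = r_uv · N̂ = 0,
  N(u, v) = r_vv · N̂ = -5*sin(u)^3/Abs(sin(u)).
Evaluating at (u, v) = (pi/4, -3*pi/5):
  L = -5, M = 0, N = -5/2.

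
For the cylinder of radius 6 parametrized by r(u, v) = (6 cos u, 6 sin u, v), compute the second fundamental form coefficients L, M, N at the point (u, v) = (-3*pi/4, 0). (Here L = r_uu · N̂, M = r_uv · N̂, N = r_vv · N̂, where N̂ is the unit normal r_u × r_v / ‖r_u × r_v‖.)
L = -6;  M = 0;  N = 0

Compute the unit normal N̂(u, v) = (cos(u), sin(u), 0), and the second partials r_uu, r_uv, r_vv. Take dot products:
  L(u, v) = r_uu · N̂ = -6,
  M(u, v) = r_uv · N̂ = 0,
  N(u, v) = r_vv · N̂ = 0.
Evaluating at (u, v) = (-3*pi/4, 0):
  L = -6, M = 0, N = 0.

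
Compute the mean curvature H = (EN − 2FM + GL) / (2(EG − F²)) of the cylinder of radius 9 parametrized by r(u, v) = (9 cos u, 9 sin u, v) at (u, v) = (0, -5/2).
H = -1/18

With E = 81, F = 0, G = 1, L = -9, M = 0, N = 0, assemble
  H = (EN − 2FM + GL) / (2(EG − F²)) = -1/18.
At (u, v) = (0, -5/2): H = -1/18.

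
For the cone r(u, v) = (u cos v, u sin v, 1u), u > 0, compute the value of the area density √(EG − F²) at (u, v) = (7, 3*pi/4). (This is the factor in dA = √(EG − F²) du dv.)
√(EG − F²)|_{(7, 3*pi/4)} = 7*sqrt(2)

E = 2, F = 0, G = u^2, so EG − F² = 2*u^2. Taking the positive square root: √(EG − F²) = sqrt(2)*Abs(u). At (u, v) = (7, 3*pi/4): 7*sqrt(2).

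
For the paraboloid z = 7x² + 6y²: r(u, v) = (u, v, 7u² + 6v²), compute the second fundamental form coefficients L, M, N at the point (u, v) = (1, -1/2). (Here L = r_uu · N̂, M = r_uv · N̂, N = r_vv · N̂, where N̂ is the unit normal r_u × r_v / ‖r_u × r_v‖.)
L = 14*sqrt(233)/233;  M = 0;  N = 12*sqrt(233)/233

Compute the unit normal N̂(u, v) = (-14*u/sqrt(196*u^2 + 144*v^2 + 1), -12*v/sqrt(196*u^2 + 144*v^2 + 1), 1/sqrt(196*u^2 + 144*v^2 + 1)), and the second partials r_uu, r_uv, r_vv. Take dot products:
  L(u, v) = r_uu · N̂ = 14/sqrt(196*u^2 + 144*v^2 + 1),
  M(u, v) = r_uv · N̂ = 0,
  N(u, v) = r_vv · N̂ = 12/sqrt(196*u^2 + 144*v^2 + 1).
Evaluating at (u, v) = (1, -1/2):
  L = 14*sqrt(233)/233, M = 0, N = 12*sqrt(233)/233.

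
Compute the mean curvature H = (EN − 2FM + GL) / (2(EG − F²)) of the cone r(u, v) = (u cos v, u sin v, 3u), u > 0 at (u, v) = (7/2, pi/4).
H = 3*sqrt(10)/70

With E = 10, F = 0, G = u^2, L = 0, M = 0, N = 3*sqrt(10)*u^2/(10*Abs(u)), assemble
  H = (EN − 2FM + GL) / (2(EG − F²)) = 3*sqrt(10)/(20*Abs(u)).
At (u, v) = (7/2, pi/4): H = 3*sqrt(10)/70.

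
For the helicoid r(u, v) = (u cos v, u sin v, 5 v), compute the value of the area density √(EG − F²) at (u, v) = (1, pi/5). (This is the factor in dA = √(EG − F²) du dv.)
√(EG − F²)|_{(1, pi/5)} = sqrt(26)

E = 1, F = 0, G = u^2 + 25, so EG − F² = u^2 + 25. Taking the positive square root: √(EG − F²) = sqrt(u^2 + 25). At (u, v) = (1, pi/5): sqrt(26).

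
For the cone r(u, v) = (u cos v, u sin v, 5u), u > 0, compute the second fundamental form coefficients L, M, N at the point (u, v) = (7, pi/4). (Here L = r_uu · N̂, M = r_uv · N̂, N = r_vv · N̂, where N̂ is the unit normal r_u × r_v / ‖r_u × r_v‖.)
L = 0;  M = 0;  N = 35*sqrt(26)/26

Compute the unit normal N̂(u, v) = (-5*sqrt(26)*u*cos(v)/(26*Abs(u)), -5*sqrt(26)*u*sin(v)/(26*Abs(u)), sqrt(26)*u/(26*Abs(u))), and the second partials r_uu, r_uv, r_vv. Take dot products:
  L(u, v) = r_uu · N̂ = 0,
  M(u, v) = r_uv · N̂ = 0,
  N(u, v) = r_vv · N̂ = 5*sqrt(26)*u^2/(26*Abs(u)).
Evaluating at (u, v) = (7, pi/4):
  L = 0, M = 0, N = 35*sqrt(26)/26.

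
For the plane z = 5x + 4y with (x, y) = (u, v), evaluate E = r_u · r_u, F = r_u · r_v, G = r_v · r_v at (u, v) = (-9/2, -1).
E = 26;  F = 20;  G = 17

Partials: r_u = (1, 0, 5), r_v = (0, 1, 4). As functions of (u, v):
  E = r_u · r_u = 26,
  F = r_u · r_v = 20,
  G = r_v · r_v = 17.
Evaluating at (u, v) = (-9/2, -1): E = 26, F = 20, G = 17.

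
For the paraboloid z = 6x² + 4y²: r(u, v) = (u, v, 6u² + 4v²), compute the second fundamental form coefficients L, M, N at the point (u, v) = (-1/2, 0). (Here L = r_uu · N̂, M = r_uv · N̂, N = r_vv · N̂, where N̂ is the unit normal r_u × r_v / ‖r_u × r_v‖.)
L = 12*sqrt(37)/37;  M = 0;  N = 8*sqrt(37)/37

Compute the unit normal N̂(u, v) = (-12*u/sqrt(144*u^2 + 64*v^2 + 1), -8*v/sqrt(144*u^2 + 64*v^2 + 1), 1/sqrt(144*u^2 + 64*v^2 + 1)), and the second partials r_uu, r_uv, r_vv. Take dot products:
  L(u, v) = r_uu · N̂ = 12/sqrt(144*u^2 + 64*v^2 + 1),
  M(u, v) = r_uv · N̂ = 0,
  N(u, v) = r_vv · N̂ = 8/sqrt(144*u^2 + 64*v^2 + 1).
Evaluating at (u, v) = (-1/2, 0):
  L = 12*sqrt(37)/37, M = 0, N = 8*sqrt(37)/37.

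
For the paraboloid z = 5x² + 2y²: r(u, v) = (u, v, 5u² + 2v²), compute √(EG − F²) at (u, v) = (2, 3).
√(EG − F²)|_{(2, 3)} = sqrt(545)

E = 100*u^2 + 1, F = 40*u*v, G = 16*v^2 + 1; EG − F² = 100*u^2 + 16*v^2 + 1; √(EG − F²) = sqrt(100*u^2 + 16*v^2 + 1). At the given point: sqrt(545).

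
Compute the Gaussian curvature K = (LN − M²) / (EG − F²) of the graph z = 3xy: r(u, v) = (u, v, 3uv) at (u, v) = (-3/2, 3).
K = -144/167281

Coefficients of the first fundamental form: E = 9*v^2 + 1, F = 9*u*v, G = 9*u^2 + 1.
Coefficients of the second fundamental form: L = 0, M = 3/sqrt(9*u^2 + 9*v^2 + 1), N = 0.
Assemble K = (LN − M²)/(EG − F²) = -9/(81*u^4 + 162*u^2*v^2 + 18*u^2 + 81*v^4 + 18*v^2 + 1). At (u, v) = (-3/2, 3): K = -144/167281.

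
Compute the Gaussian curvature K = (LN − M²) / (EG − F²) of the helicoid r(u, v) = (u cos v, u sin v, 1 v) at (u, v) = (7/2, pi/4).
K = -16/2809

Coefficients of the first fundamental form: E = 1, F = 0, G = u^2 + 1.
Coefficients of the second fundamental form: L = 0, M = -1/sqrt(u^2 + 1), N = 0.
Assemble K = (LN − M²)/(EG − F²) = -1/(u^2 + 1)^2. At (u, v) = (7/2, pi/4): K = -16/2809.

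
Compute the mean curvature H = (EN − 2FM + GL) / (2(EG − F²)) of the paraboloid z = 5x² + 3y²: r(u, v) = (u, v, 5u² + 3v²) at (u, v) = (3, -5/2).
H = 3833*sqrt(1126)/1267876

With E = 100*u^2 + 1, F = 60*u*v, G = 36*v^2 + 1, L = 10/sqrt(100*u^2 + 36*v^2 + 1), M = 0, N = 6/sqrt(100*u^2 + 36*v^2 + 1), assemble
  H = (EN − 2FM + GL) / (2(EG − F²)) = 4*(75*u^2 + 45*v^2 + 2)/(100*u^2 + 36*v^2 + 1)^(3/2).
At (u, v) = (3, -5/2): H = 3833*sqrt(1126)/1267876.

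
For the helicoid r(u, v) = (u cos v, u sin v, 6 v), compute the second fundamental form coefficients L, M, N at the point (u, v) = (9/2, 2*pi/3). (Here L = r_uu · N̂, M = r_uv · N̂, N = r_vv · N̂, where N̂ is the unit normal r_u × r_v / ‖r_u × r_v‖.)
L = 0;  M = -4/5;  N = 0

Compute the unit normal N̂(u, v) = (6*sin(v)/sqrt(u^2 + 36), -6*cos(v)/sqrt(u^2 + 36), u/sqrt(u^2 + 36)), and the second partials r_uu, r_uv, r_vv. Take dot products:
  L(u, v) = r_uu · N̂ = 0,
  M(u, v) = r_uv · N̂ = -6/sqrt(u^2 + 36),
  N(u, v) = r_vv · N̂ = 0.
Evaluating at (u, v) = (9/2, 2*pi/3):
  L = 0, M = -4/5, N = 0.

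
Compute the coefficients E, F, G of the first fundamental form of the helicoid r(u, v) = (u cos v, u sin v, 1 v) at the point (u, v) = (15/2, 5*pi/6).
E = 1;  F = 0;  G = 229/4

Partials: r_u = (cos(v), sin(v), 0), r_v = (-u*sin(v), u*cos(v), 1). As functions of (u, v):
  E = r_u · r_u = 1,
  F = r_u · r_v = 0,
  G = r_v · r_v = u^2 + 1.
Evaluating at (u, v) = (15/2, 5*pi/6): E = 1, F = 0, G = 229/4.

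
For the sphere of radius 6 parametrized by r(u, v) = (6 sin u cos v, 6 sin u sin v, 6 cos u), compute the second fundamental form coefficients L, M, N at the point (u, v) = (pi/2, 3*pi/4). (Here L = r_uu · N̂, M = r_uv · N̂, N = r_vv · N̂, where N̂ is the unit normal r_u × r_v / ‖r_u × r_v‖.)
L = -6;  M = 0;  N = -6

Compute the unit normal N̂(u, v) = (sin(u)^2*cos(v)/Abs(sin(u)), sin(u)^2*sin(v)/Abs(sin(u)), sin(2*u)/(2*Abs(sin(u)))), and the second partials r_uu, r_uv, r_vv. Take dot products:
  L(u, v) = r_uu · N̂ = -6*sin(u)/Abs(sin(u)),
  M(u, v) = r_uv · N̂ = 0,
  N(u, v) = r_vv · N̂ = -6*sin(u)^3/Abs(sin(u)).
Evaluating at (u, v) = (pi/2, 3*pi/4):
  L = -6, M = 0, N = -6.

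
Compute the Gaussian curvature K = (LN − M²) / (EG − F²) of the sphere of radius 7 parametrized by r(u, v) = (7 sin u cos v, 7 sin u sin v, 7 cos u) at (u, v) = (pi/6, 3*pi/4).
K = 1/49

Coefficients of the first fundamental form: E = 49, F = 0, G = 49*sin(u)^2.
Coefficients of the second fundamental form: L = -7*sin(u)/Abs(sin(u)), M = 0, N = -7*sin(u)^3/Abs(sin(u)).
Assemble K = (LN − M²)/(EG − F²) = 1/49. At (u, v) = (pi/6, 3*pi/4): K = 1/49.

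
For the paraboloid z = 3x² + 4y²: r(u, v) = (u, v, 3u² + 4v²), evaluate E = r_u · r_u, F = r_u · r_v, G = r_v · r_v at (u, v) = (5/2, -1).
E = 226;  F = -120;  G = 65

Partials: r_u = (1, 0, 6*u), r_v = (0, 1, 8*v). As functions of (u, v):
  E = r_u · r_u = 36*u^2 + 1,
  F = r_u · r_v = 48*u*v,
  G = r_v · r_v = 64*v^2 + 1.
Evaluating at (u, v) = (5/2, -1): E = 226, F = -120, G = 65.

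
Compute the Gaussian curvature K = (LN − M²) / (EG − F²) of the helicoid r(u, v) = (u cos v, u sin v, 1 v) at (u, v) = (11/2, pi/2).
K = -16/15625

Coefficients of the first fundamental form: E = 1, F = 0, G = u^2 + 1.
Coefficients of the second fundamental form: L = 0, M = -1/sqrt(u^2 + 1), N = 0.
Assemble K = (LN − M²)/(EG − F²) = -1/(u^2 + 1)^2. At (u, v) = (11/2, pi/2): K = -16/15625.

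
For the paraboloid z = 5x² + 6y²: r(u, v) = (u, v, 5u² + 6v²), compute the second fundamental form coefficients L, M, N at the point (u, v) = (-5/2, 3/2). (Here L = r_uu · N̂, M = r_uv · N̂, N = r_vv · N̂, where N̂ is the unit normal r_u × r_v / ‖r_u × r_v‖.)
L = sqrt(38)/19;  M = 0;  N = 6*sqrt(38)/95

Compute the unit normal N̂(u, v) = (-10*u/sqrt(100*u^2 + 144*v^2 + 1), -12*v/sqrt(100*u^2 + 144*v^2 + 1), 1/sqrt(100*u^2 + 144*v^2 + 1)), and the second partials r_uu, r_uv, r_vv. Take dot products:
  L(u, v) = r_uu · N̂ = 10/sqrt(100*u^2 + 144*v^2 + 1),
  M(u, v) = r_uv · N̂ = 0,
  N(u, v) = r_vv · N̂ = 12/sqrt(100*u^2 + 144*v^2 + 1).
Evaluating at (u, v) = (-5/2, 3/2):
  L = sqrt(38)/19, M = 0, N = 6*sqrt(38)/95.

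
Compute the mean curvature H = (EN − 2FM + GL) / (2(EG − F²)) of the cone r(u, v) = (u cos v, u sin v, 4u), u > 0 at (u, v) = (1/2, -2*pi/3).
H = 4*sqrt(17)/17

With E = 17, F = 0, G = u^2, L = 0, M = 0, N = 4*sqrt(17)*u^2/(17*Abs(u)), assemble
  H = (EN − 2FM + GL) / (2(EG − F²)) = 2*sqrt(17)/(17*Abs(u)).
At (u, v) = (1/2, -2*pi/3): H = 4*sqrt(17)/17.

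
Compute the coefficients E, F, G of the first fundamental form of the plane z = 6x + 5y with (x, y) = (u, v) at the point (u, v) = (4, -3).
E = 37;  F = 30;  G = 26

Partials: r_u = (1, 0, 6), r_v = (0, 1, 5). As functions of (u, v):
  E = r_u · r_u = 37,
  F = r_u · r_v = 30,
  G = r_v · r_v = 26.
Evaluating at (u, v) = (4, -3): E = 37, F = 30, G = 26.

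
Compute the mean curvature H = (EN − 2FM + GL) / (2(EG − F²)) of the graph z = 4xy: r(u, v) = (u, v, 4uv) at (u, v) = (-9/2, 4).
H = 1152*sqrt(581)/337561

With E = 16*v^2 + 1, F = 16*u*v, G = 16*u^2 + 1, L = 0, M = 4/sqrt(16*u^2 + 16*v^2 + 1), N = 0, assemble
  H = (EN − 2FM + GL) / (2(EG − F²)) = -64*u*v/(16*u^2 + 16*v^2 + 1)^(3/2).
At (u, v) = (-9/2, 4): H = 1152*sqrt(581)/337561.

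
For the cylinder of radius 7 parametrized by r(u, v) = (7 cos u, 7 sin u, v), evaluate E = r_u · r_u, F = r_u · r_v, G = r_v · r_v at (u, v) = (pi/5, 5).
E = 49;  F = 0;  G = 1

Partials: r_u = (-7*sin(u), 7*cos(u), 0), r_v = (0, 0, 1). As functions of (u, v):
  E = r_u · r_u = 49,
  F = r_u · r_v = 0,
  G = r_v · r_v = 1.
Evaluating at (u, v) = (pi/5, 5): E = 49, F = 0, G = 1.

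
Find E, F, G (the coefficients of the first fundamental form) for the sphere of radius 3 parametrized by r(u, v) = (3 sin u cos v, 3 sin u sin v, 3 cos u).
E = 9;  F = 0;  G = 9*sin(u)^2

Compute partials: r_u = (3*cos(u)*cos(v), 3*sin(v)*cos(u), -3*sin(u)), r_v = (-3*sin(u)*sin(v), 3*sin(u)*cos(v), 0). Then
  E = r_u · r_u = 9,
  F = r_u · r_v = 0,
  G = r_v · r_v = 9*sin(u)^2.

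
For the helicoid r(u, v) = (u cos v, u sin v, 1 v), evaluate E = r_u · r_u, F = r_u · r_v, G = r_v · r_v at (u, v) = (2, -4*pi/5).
E = 1;  F = 0;  G = 5

Partials: r_u = (cos(v), sin(v), 0), r_v = (-u*sin(v), u*cos(v), 1). As functions of (u, v):
  E = r_u · r_u = 1,
  F = r_u · r_v = 0,
  G = r_v · r_v = u^2 + 1.
Evaluating at (u, v) = (2, -4*pi/5): E = 1, F = 0, G = 5.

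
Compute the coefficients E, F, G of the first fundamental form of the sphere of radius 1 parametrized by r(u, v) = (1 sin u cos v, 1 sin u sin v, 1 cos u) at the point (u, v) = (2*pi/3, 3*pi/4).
E = 1;  F = 0;  G = 3/4

Partials: r_u = (cos(u)*cos(v), sin(v)*cos(u), -sin(u)), r_v = (-sin(u)*sin(v), sin(u)*cos(v), 0). As functions of (u, v):
  E = r_u · r_u = 1,
  F = r_u · r_v = 0,
  G = r_v · r_v = sin(u)^2.
Evaluating at (u, v) = (2*pi/3, 3*pi/4): E = 1, F = 0, G = 3/4.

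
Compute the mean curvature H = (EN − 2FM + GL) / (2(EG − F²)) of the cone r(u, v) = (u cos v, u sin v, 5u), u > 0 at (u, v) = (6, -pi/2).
H = 5*sqrt(26)/312

With E = 26, F = 0, G = u^2, L = 0, M = 0, N = 5*sqrt(26)*u^2/(26*Abs(u)), assemble
  H = (EN − 2FM + GL) / (2(EG − F²)) = 5*sqrt(26)/(52*Abs(u)).
At (u, v) = (6, -pi/2): H = 5*sqrt(26)/312.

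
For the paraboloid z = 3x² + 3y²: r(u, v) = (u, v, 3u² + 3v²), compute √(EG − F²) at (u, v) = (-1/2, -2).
√(EG − F²)|_{(-1/2, -2)} = sqrt(154)

E = 36*u^2 + 1, F = 36*u*v, G = 36*v^2 + 1; EG − F² = 36*u^2 + 36*v^2 + 1; √(EG − F²) = sqrt(36*u^2 + 36*v^2 + 1). At the given point: sqrt(154).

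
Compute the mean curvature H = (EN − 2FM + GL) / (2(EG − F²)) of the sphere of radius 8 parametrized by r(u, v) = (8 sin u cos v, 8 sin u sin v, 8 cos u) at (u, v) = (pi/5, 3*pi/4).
H = -1/8

With E = 64, F = 0, G = 64*sin(u)^2, L = -8*sin(u)/Abs(sin(u)), M = 0, N = -8*sin(u)^3/Abs(sin(u)), assemble
  H = (EN − 2FM + GL) / (2(EG − F²)) = -sin(u)/(8*Abs(sin(u))).
At (u, v) = (pi/5, 3*pi/4): H = -1/8.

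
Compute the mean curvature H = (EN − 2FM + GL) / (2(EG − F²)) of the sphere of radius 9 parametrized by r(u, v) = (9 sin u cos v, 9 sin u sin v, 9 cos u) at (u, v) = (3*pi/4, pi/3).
H = -1/9

With E = 81, F = 0, G = 81*sin(u)^2, L = -9*sin(u)/Abs(sin(u)), M = 0, N = -9*sin(u)^3/Abs(sin(u)), assemble
  H = (EN − 2FM + GL) / (2(EG − F²)) = -sin(u)/(9*Abs(sin(u))).
At (u, v) = (3*pi/4, pi/3): H = -1/9.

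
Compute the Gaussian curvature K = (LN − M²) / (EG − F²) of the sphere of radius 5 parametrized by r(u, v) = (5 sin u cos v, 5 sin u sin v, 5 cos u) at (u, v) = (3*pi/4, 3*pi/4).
K = 1/25

Coefficients of the first fundamental form: E = 25, F = 0, G = 25*sin(u)^2.
Coefficients of the second fundamental form: L = -5*sin(u)/Abs(sin(u)), M = 0, N = -5*sin(u)^3/Abs(sin(u)).
Assemble K = (LN − M²)/(EG − F²) = 1/25. At (u, v) = (3*pi/4, 3*pi/4): K = 1/25.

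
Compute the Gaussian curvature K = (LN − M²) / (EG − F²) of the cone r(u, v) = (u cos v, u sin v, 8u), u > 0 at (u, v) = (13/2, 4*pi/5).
K = 0

Coefficients of the first fundamental form: E = 65, F = 0, G = u^2.
Coefficients of the second fundamental form: L = 0, M = 0, N = 8*sqrt(65)*u^2/(65*Abs(u)).
Assemble K = (LN − M²)/(EG − F²) = 0. At (u, v) = (13/2, 4*pi/5): K = 0.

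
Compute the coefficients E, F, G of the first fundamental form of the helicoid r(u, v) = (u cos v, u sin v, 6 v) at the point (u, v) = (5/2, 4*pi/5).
E = 1;  F = 0;  G = 169/4

Partials: r_u = (cos(v), sin(v), 0), r_v = (-u*sin(v), u*cos(v), 6). As functions of (u, v):
  E = r_u · r_u = 1,
  F = r_u · r_v = 0,
  G = r_v · r_v = u^2 + 36.
Evaluating at (u, v) = (5/2, 4*pi/5): E = 1, F = 0, G = 169/4.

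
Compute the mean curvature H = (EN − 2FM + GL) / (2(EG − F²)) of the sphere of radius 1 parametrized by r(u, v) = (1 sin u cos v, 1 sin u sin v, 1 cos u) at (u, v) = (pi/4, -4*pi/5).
H = -1

With E = 1, F = 0, G = sin(u)^2, L = -sin(u)/Abs(sin(u)), M = 0, N = -sin(u)^3/Abs(sin(u)), assemble
  H = (EN − 2FM + GL) / (2(EG − F²)) = -sin(u)/Abs(sin(u)).
At (u, v) = (pi/4, -4*pi/5): H = -1.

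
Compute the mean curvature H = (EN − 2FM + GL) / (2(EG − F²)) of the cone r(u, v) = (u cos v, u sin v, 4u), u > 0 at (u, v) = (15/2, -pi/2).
H = 4*sqrt(17)/255

With E = 17, F = 0, G = u^2, L = 0, M = 0, N = 4*sqrt(17)*u^2/(17*Abs(u)), assemble
  H = (EN − 2FM + GL) / (2(EG − F²)) = 2*sqrt(17)/(17*Abs(u)).
At (u, v) = (15/2, -pi/2): H = 4*sqrt(17)/255.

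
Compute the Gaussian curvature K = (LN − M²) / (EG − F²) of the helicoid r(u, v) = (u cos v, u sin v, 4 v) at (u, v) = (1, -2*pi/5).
K = -16/289

Coefficients of the first fundamental form: E = 1, F = 0, G = u^2 + 16.
Coefficients of the second fundamental form: L = 0, M = -4/sqrt(u^2 + 16), N = 0.
Assemble K = (LN − M²)/(EG − F²) = -16/(u^2 + 16)^2. At (u, v) = (1, -2*pi/5): K = -16/289.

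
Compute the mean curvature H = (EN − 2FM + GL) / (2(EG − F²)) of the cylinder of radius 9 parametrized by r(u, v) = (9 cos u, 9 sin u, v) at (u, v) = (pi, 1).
H = -1/18

With E = 81, F = 0, G = 1, L = -9, M = 0, N = 0, assemble
  H = (EN − 2FM + GL) / (2(EG − F²)) = -1/18.
At (u, v) = (pi, 1): H = -1/18.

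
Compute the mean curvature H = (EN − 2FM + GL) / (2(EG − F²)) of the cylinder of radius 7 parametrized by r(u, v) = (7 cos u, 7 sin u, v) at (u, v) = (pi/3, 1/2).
H = -1/14

With E = 49, F = 0, G = 1, L = -7, M = 0, N = 0, assemble
  H = (EN − 2FM + GL) / (2(EG − F²)) = -1/14.
At (u, v) = (pi/3, 1/2): H = -1/14.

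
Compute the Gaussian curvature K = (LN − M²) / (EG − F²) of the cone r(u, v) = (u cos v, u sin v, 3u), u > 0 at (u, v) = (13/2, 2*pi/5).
K = 0

Coefficients of the first fundamental form: E = 10, F = 0, G = u^2.
Coefficients of the second fundamental form: L = 0, M = 0, N = 3*sqrt(10)*u^2/(10*Abs(u)).
Assemble K = (LN − M²)/(EG − F²) = 0. At (u, v) = (13/2, 2*pi/5): K = 0.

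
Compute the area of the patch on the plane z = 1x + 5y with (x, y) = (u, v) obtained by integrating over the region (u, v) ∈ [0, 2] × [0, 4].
Area = 24*sqrt(3)

Area = ∫∫ √(EG − F²) du dv with √(EG − F²) = 3*sqrt(3). Integrating over [0, 2] × [0, 4] gives 24*sqrt(3).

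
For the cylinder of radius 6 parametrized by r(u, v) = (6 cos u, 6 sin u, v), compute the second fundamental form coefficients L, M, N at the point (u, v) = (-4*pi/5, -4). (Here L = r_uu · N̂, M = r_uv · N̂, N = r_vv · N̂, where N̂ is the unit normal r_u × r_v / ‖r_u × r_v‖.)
L = -6;  M = 0;  N = 0

Compute the unit normal N̂(u, v) = (cos(u), sin(u), 0), and the second partials r_uu, r_uv, r_vv. Take dot products:
  L(u, v) = r_uu · N̂ = -6,
  M(u, v) = r_uv · N̂ = 0,
  N(u, v) = r_vv · N̂ = 0.
Evaluating at (u, v) = (-4*pi/5, -4):
  L = -6, M = 0, N = 0.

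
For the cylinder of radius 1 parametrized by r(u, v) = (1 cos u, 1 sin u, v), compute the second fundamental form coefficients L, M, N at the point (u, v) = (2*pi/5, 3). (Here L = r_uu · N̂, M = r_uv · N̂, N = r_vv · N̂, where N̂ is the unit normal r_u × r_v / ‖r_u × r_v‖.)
L = -1;  M = 0;  N = 0

Compute the unit normal N̂(u, v) = (cos(u), sin(u), 0), and the second partials r_uu, r_uv, r_vv. Take dot products:
  L(u, v) = r_uu · N̂ = -1,
  M(u, v) = r_uv · N̂ = 0,
  N(u, v) = r_vv · N̂ = 0.
Evaluating at (u, v) = (2*pi/5, 3):
  L = -1, M = 0, N = 0.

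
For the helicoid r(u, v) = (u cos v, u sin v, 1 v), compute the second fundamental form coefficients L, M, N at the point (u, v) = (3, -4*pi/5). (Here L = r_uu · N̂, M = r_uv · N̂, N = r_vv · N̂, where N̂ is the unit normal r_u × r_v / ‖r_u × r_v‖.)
L = 0;  M = -sqrt(10)/10;  N = 0

Compute the unit normal N̂(u, v) = (sin(v)/sqrt(u^2 + 1), -cos(v)/sqrt(u^2 + 1), u/sqrt(u^2 + 1)), and the second partials r_uu, r_uv, r_vv. Take dot products:
  L(u, v) = r_uu · N̂ = 0,
  M(u, v) = r_uv · N̂ = -1/sqrt(u^2 + 1),
  N(u, v) = r_vv · N̂ = 0.
Evaluating at (u, v) = (3, -4*pi/5):
  L = 0, M = -sqrt(10)/10, N = 0.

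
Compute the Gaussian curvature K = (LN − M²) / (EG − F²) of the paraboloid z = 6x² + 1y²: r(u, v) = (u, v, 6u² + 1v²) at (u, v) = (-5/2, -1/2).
K = 6/203401

Coefficients of the first fundamental form: E = 144*u^2 + 1, F = 24*u*v, G = 4*v^2 + 1.
Coefficients of the second fundamental form: L = 12/sqrt(144*u^2 + 4*v^2 + 1), M = 0, N = 2/sqrt(144*u^2 + 4*v^2 + 1).
Assemble K = (LN − M²)/(EG − F²) = 24/(20736*u^4 + 1152*u^2*v^2 + 288*u^2 + 16*v^4 + 8*v^2 + 1). At (u, v) = (-5/2, -1/2): K = 6/203401.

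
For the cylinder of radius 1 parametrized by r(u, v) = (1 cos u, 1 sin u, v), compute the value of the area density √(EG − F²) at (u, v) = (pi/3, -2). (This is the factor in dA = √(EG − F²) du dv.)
√(EG − F²)|_{(pi/3, -2)} = 1

E = 1, F = 0, G = 1, so EG − F² = 1. Taking the positive square root: √(EG − F²) = 1. At (u, v) = (pi/3, -2): 1.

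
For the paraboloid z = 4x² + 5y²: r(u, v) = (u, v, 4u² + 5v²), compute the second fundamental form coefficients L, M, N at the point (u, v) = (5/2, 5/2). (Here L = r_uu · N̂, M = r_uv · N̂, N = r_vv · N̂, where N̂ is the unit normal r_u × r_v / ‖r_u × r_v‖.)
L = 4*sqrt(114)/171;  M = 0;  N = 5*sqrt(114)/171

Compute the unit normal N̂(u, v) = (-8*u/sqrt(64*u^2 + 100*v^2 + 1), -10*v/sqrt(64*u^2 + 100*v^2 + 1), 1/sqrt(64*u^2 + 100*v^2 + 1)), and the second partials r_uu, r_uv, r_vv. Take dot products:
  L(u, v) = r_uu · N̂ = 8/sqrt(64*u^2 + 100*v^2 + 1),
  M(u, v) = r_uv · N̂ = 0,
  N(u, v) = r_vv · N̂ = 10/sqrt(64*u^2 + 100*v^2 + 1).
Evaluating at (u, v) = (5/2, 5/2):
  L = 4*sqrt(114)/171, M = 0, N = 5*sqrt(114)/171.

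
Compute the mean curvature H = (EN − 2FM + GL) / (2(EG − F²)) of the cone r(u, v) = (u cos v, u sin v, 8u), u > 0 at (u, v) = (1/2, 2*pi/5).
H = 8*sqrt(65)/65

With E = 65, F = 0, G = u^2, L = 0, M = 0, N = 8*sqrt(65)*u^2/(65*Abs(u)), assemble
  H = (EN − 2FM + GL) / (2(EG − F²)) = 4*sqrt(65)/(65*Abs(u)).
At (u, v) = (1/2, 2*pi/5): H = 8*sqrt(65)/65.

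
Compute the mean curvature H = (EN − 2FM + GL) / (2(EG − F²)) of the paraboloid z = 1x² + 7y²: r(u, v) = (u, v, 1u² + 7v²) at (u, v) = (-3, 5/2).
H = 1485*sqrt(1262)/1592644

With E = 4*u^2 + 1, F = 28*u*v, G = 196*v^2 + 1, L = 2/sqrt(4*u^2 + 196*v^2 + 1), M = 0, N = 14/sqrt(4*u^2 + 196*v^2 + 1), assemble
  H = (EN − 2FM + GL) / (2(EG − F²)) = 4*(7*u^2 + 49*v^2 + 2)/(4*u^2 + 196*v^2 + 1)^(3/2).
At (u, v) = (-3, 5/2): H = 1485*sqrt(1262)/1592644.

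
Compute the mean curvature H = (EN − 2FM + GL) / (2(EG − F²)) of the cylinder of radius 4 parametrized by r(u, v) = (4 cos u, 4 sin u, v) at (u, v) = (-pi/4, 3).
H = -1/8

With E = 16, F = 0, G = 1, L = -4, M = 0, N = 0, assemble
  H = (EN − 2FM + GL) / (2(EG − F²)) = -1/8.
At (u, v) = (-pi/4, 3): H = -1/8.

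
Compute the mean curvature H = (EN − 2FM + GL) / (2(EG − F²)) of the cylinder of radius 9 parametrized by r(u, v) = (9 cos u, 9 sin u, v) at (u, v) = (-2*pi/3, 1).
H = -1/18

With E = 81, F = 0, G = 1, L = -9, M = 0, N = 0, assemble
  H = (EN − 2FM + GL) / (2(EG − F²)) = -1/18.
At (u, v) = (-2*pi/3, 1): H = -1/18.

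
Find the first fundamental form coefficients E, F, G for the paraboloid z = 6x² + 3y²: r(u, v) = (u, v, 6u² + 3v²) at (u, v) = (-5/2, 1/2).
E = 901;  F = -90;  G = 10

Partials: r_u = (1, 0, 12*u), r_v = (0, 1, 6*v). As functions of (u, v):
  E = r_u · r_u = 144*u^2 + 1,
  F = r_u · r_v = 72*u*v,
  G = r_v · r_v = 36*v^2 + 1.
Evaluating at (u, v) = (-5/2, 1/2): E = 901, F = -90, G = 10.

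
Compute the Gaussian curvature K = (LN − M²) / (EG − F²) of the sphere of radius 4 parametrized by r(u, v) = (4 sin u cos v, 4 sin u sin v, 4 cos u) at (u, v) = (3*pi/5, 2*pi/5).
K = 1/16

Coefficients of the first fundamental form: E = 16, F = 0, G = 16*sin(u)^2.
Coefficients of the second fundamental form: L = -4*sin(u)/Abs(sin(u)), M = 0, N = -4*sin(u)^3/Abs(sin(u)).
Assemble K = (LN − M²)/(EG − F²) = 1/16. At (u, v) = (3*pi/5, 2*pi/5): K = 1/16.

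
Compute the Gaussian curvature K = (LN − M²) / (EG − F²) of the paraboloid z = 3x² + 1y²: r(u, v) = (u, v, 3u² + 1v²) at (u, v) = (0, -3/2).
K = 3/25

Coefficients of the first fundamental form: E = 36*u^2 + 1, F = 12*u*v, G = 4*v^2 + 1.
Coefficients of the second fundamental form: L = 6/sqrt(36*u^2 + 4*v^2 + 1), M = 0, N = 2/sqrt(36*u^2 + 4*v^2 + 1).
Assemble K = (LN − M²)/(EG − F²) = 12/(1296*u^4 + 288*u^2*v^2 + 72*u^2 + 16*v^4 + 8*v^2 + 1). At (u, v) = (0, -3/2): K = 3/25.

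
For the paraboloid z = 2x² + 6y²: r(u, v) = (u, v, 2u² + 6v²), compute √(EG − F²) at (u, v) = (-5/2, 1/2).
√(EG − F²)|_{(-5/2, 1/2)} = sqrt(137)

E = 16*u^2 + 1, F = 48*u*v, G = 144*v^2 + 1; EG − F² = 16*u^2 + 144*v^2 + 1; √(EG − F²) = sqrt(16*u^2 + 144*v^2 + 1). At the given point: sqrt(137).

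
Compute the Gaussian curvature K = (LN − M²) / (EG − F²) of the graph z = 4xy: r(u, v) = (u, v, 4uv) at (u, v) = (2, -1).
K = -16/6561

Coefficients of the first fundamental form: E = 16*v^2 + 1, F = 16*u*v, G = 16*u^2 + 1.
Coefficients of the second fundamental form: L = 0, M = 4/sqrt(16*u^2 + 16*v^2 + 1), N = 0.
Assemble K = (LN − M²)/(EG − F²) = -16/(256*u^4 + 512*u^2*v^2 + 32*u^2 + 256*v^4 + 32*v^2 + 1). At (u, v) = (2, -1): K = -16/6561.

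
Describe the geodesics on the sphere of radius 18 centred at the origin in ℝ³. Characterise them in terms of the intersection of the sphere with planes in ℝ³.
Geodesics on the sphere of radius 18 are great circles — circles of radius 18 obtained as the intersection of the sphere with planes through the origin (the centre of the sphere).

A curve α(t) of nonzero constant speed on the sphere of radius 18 is a geodesic iff its acceleration α̈ is everywhere normal to the surface, i.e. parallel to the radial vector α(t). Then d/dt(α × α̇) = α̇ × α̇ + α × α̈ = 0, so α × α̇ is a constant vector n ≠ 0 and α(t) · n = 0 for all t: α lies in the plane through the origin with normal n. The intersection of that plane with the sphere is a circle of radius 18 (a great circle). Conversely, a great circle traversed at constant speed has centripetal acceleration pointing at the origin, hence normal to the sphere, so every great circle is a geodesic.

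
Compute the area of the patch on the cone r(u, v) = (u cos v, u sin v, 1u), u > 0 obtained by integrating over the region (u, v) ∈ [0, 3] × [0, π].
Area = 9*sqrt(2)*pi/2

Area = ∫∫ √(EG − F²) du dv with √(EG − F²) = sqrt(2)*Abs(u). Integrating over [0, 3] × [0, π] gives 9*sqrt(2)*pi/2.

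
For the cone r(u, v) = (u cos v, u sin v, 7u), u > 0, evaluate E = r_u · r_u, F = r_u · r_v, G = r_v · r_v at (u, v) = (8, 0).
E = 50;  F = 0;  G = 64

Partials: r_u = (cos(v), sin(v), 7), r_v = (-u*sin(v), u*cos(v), 0). As functions of (u, v):
  E = r_u · r_u = 50,
  F = r_u · r_v = 0,
  G = r_v · r_v = u^2.
Evaluating at (u, v) = (8, 0): E = 50, F = 0, G = 64.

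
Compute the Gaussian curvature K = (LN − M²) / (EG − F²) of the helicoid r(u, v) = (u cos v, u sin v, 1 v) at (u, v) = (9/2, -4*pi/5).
K = -16/7225

Coefficients of the first fundamental form: E = 1, F = 0, G = u^2 + 1.
Coefficients of the second fundamental form: L = 0, M = -1/sqrt(u^2 + 1), N = 0.
Assemble K = (LN − M²)/(EG − F²) = -1/(u^2 + 1)^2. At (u, v) = (9/2, -4*pi/5): K = -16/7225.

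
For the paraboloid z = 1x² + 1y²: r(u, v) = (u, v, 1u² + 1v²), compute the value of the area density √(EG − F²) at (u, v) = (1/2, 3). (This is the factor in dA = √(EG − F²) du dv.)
√(EG − F²)|_{(1/2, 3)} = sqrt(38)

E = 4*u^2 + 1, F = 4*u*v, G = 4*v^2 + 1, so EG − F² = 4*u^2 + 4*v^2 + 1. Taking the positive square root: √(EG − F²) = sqrt(4*u^2 + 4*v^2 + 1). At (u, v) = (1/2, 3): sqrt(38).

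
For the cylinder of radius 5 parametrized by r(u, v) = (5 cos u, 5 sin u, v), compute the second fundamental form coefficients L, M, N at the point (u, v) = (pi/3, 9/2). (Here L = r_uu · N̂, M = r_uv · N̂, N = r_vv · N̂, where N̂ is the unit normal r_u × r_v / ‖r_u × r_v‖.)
L = -5;  M = 0;  N = 0

Compute the unit normal N̂(u, v) = (cos(u), sin(u), 0), and the second partials r_uu, r_uv, r_vv. Take dot products:
  L(u, v) = r_uu · N̂ = -5,
  M(u, v) = r_uv · N̂ = 0,
  N(u, v) = r_vv · N̂ = 0.
Evaluating at (u, v) = (pi/3, 9/2):
  L = -5, M = 0, N = 0.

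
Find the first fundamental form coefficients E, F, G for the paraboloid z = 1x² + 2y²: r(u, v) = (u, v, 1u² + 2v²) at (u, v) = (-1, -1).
E = 5;  F = 8;  G = 17

Partials: r_u = (1, 0, 2*u), r_v = (0, 1, 4*v). As functions of (u, v):
  E = r_u · r_u = 4*u^2 + 1,
  F = r_u · r_v = 8*u*v,
  G = r_v · r_v = 16*v^2 + 1.
Evaluating at (u, v) = (-1, -1): E = 5, F = 8, G = 17.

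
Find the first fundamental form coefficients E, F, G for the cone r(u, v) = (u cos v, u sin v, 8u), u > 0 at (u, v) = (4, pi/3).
E = 65;  F = 0;  G = 16

Partials: r_u = (cos(v), sin(v), 8), r_v = (-u*sin(v), u*cos(v), 0). As functions of (u, v):
  E = r_u · r_u = 65,
  F = r_u · r_v = 0,
  G = r_v · r_v = u^2.
Evaluating at (u, v) = (4, pi/3): E = 65, F = 0, G = 16.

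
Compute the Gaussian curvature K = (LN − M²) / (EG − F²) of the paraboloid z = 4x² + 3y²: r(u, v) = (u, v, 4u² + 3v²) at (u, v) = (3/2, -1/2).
K = 12/5929

Coefficients of the first fundamental form: E = 64*u^2 + 1, F = 48*u*v, G = 36*v^2 + 1.
Coefficients of the second fundamental form: L = 8/sqrt(64*u^2 + 36*v^2 + 1), M = 0, N = 6/sqrt(64*u^2 + 36*v^2 + 1).
Assemble K = (LN − M²)/(EG − F²) = 48/(4096*u^4 + 4608*u^2*v^2 + 128*u^2 + 1296*v^4 + 72*v^2 + 1). At (u, v) = (3/2, -1/2): K = 12/5929.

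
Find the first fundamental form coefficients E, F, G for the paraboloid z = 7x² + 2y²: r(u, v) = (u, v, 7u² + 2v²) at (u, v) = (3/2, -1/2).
E = 442;  F = -42;  G = 5

Partials: r_u = (1, 0, 14*u), r_v = (0, 1, 4*v). As functions of (u, v):
  E = r_u · r_u = 196*u^2 + 1,
  F = r_u · r_v = 56*u*v,
  G = r_v · r_v = 16*v^2 + 1.
Evaluating at (u, v) = (3/2, -1/2): E = 442, F = -42, G = 5.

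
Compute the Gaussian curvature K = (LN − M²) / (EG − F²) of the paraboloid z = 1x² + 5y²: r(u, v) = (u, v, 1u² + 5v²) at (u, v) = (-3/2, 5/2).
K = 4/80645

Coefficients of the first fundamental form: E = 4*u^2 + 1, F = 20*u*v, G = 100*v^2 + 1.
Coefficients of the second fundamental form: L = 2/sqrt(4*u^2 + 100*v^2 + 1), M = 0, N = 10/sqrt(4*u^2 + 100*v^2 + 1).
Assemble K = (LN − M²)/(EG − F²) = 20/(16*u^4 + 800*u^2*v^2 + 8*u^2 + 10000*v^4 + 200*v^2 + 1). At (u, v) = (-3/2, 5/2): K = 4/80645.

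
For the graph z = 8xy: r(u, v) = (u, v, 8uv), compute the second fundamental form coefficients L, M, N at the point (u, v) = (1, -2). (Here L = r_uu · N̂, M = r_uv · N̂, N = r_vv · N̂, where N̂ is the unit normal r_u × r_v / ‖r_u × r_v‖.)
L = 0;  M = 8*sqrt(321)/321;  N = 0

Compute the unit normal N̂(u, v) = (-8*v/sqrt(64*u^2 + 64*v^2 + 1), -8*u/sqrt(64*u^2 + 64*v^2 + 1), 1/sqrt(64*u^2 + 64*v^2 + 1)), and the second partials r_uu, r_uv, r_vv. Take dot products:
  L(u, v) = r_uu · N̂ = 0,
  M(u, v) = r_uv · N̂ = 8/sqrt(64*u^2 + 64*v^2 + 1),
  N(u, v) = r_vv · N̂ = 0.
Evaluating at (u, v) = (1, -2):
  L = 0, M = 8*sqrt(321)/321, N = 0.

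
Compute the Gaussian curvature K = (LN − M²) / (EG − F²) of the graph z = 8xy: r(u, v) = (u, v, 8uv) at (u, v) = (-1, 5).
K = -64/2772225

Coefficients of the first fundamental form: E = 64*v^2 + 1, F = 64*u*v, G = 64*u^2 + 1.
Coefficients of the second fundamental form: L = 0, M = 8/sqrt(64*u^2 + 64*v^2 + 1), N = 0.
Assemble K = (LN − M²)/(EG − F²) = -64/(4096*u^4 + 8192*u^2*v^2 + 128*u^2 + 4096*v^4 + 128*v^2 + 1). At (u, v) = (-1, 5): K = -64/2772225.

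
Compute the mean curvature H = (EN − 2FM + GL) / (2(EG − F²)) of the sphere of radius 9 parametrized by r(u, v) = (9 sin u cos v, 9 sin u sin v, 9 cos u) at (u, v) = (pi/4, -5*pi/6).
H = -1/9

With E = 81, F = 0, G = 81*sin(u)^2, L = -9*sin(u)/Abs(sin(u)), M = 0, N = -9*sin(u)^3/Abs(sin(u)), assemble
  H = (EN − 2FM + GL) / (2(EG − F²)) = -sin(u)/(9*Abs(sin(u))).
At (u, v) = (pi/4, -5*pi/6): H = -1/9.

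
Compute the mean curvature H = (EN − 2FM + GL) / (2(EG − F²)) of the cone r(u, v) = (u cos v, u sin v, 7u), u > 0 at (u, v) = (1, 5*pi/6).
H = 7*sqrt(2)/20

With E = 50, F = 0, G = u^2, L = 0, M = 0, N = 7*sqrt(2)*u^2/(10*Abs(u)), assemble
  H = (EN − 2FM + GL) / (2(EG − F²)) = 7*sqrt(2)/(20*Abs(u)).
At (u, v) = (1, 5*pi/6): H = 7*sqrt(2)/20.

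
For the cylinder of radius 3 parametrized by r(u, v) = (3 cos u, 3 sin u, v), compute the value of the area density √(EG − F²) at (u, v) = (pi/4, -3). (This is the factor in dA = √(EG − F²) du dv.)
√(EG − F²)|_{(pi/4, -3)} = 3

E = 9, F = 0, G = 1, so EG − F² = 9. Taking the positive square root: √(EG − F²) = 3. At (u, v) = (pi/4, -3): 3.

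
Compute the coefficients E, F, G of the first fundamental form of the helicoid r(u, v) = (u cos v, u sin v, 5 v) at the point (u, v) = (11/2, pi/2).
E = 1;  F = 0;  G = 221/4

Partials: r_u = (cos(v), sin(v), 0), r_v = (-u*sin(v), u*cos(v), 5). As functions of (u, v):
  E = r_u · r_u = 1,
  F = r_u · r_v = 0,
  G = r_v · r_v = u^2 + 25.
Evaluating at (u, v) = (11/2, pi/2): E = 1, F = 0, G = 221/4.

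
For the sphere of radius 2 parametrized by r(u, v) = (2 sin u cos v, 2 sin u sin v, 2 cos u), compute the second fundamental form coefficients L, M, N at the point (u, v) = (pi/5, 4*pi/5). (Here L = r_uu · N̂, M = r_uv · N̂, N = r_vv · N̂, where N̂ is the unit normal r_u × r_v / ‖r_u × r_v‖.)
L = -2;  M = 0;  N = -5/4 + sqrt(5)/4

Compute the unit normal N̂(u, v) = (sin(u)^2*cos(v)/Abs(sin(u)), sin(u)^2*sin(v)/Abs(sin(u)), sin(2*u)/(2*Abs(sin(u)))), and the second partials r_uu, r_uv, r_vv. Take dot products:
  L(u, v) = r_uu · N̂ = -2*sin(u)/Abs(sin(u)),
  M(u, v) = r_uv · N̂ = 0,
  N(u, v) = r_vv · N̂ = -2*sin(u)^3/Abs(sin(u)).
Evaluating at (u, v) = (pi/5, 4*pi/5):
  L = -2, M = 0, N = -5/4 + sqrt(5)/4.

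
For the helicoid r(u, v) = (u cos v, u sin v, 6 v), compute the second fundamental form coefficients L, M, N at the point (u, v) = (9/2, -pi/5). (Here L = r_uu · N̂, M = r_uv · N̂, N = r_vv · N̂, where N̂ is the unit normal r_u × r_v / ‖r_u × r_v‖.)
L = 0;  M = -4/5;  N = 0

Compute the unit normal N̂(u, v) = (6*sin(v)/sqrt(u^2 + 36), -6*cos(v)/sqrt(u^2 + 36), u/sqrt(u^2 + 36)), and the second partials r_uu, r_uv, r_vv. Take dot products:
  L(u, v) = r_uu · N̂ = 0,
  M(u, v) = r_uv · N̂ = -6/sqrt(u^2 + 36),
  N(u, v) = r_vv · N̂ = 0.
Evaluating at (u, v) = (9/2, -pi/5):
  L = 0, M = -4/5, N = 0.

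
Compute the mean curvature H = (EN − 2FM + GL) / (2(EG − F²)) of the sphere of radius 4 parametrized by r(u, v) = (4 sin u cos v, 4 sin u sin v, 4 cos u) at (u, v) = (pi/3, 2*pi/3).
H = -1/4

With E = 16, F = 0, G = 16*sin(u)^2, L = -4*sin(u)/Abs(sin(u)), M = 0, N = -4*sin(u)^3/Abs(sin(u)), assemble
  H = (EN − 2FM + GL) / (2(EG − F²)) = -sin(u)/(4*Abs(sin(u))).
At (u, v) = (pi/3, 2*pi/3): H = -1/4.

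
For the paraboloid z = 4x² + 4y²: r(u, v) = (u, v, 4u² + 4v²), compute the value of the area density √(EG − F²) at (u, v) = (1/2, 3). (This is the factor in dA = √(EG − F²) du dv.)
√(EG − F²)|_{(1/2, 3)} = sqrt(593)

E = 64*u^2 + 1, F = 64*u*v, G = 64*v^2 + 1, so EG − F² = 64*u^2 + 64*v^2 + 1. Taking the positive square root: √(EG − F²) = sqrt(64*u^2 + 64*v^2 + 1). At (u, v) = (1/2, 3): sqrt(593).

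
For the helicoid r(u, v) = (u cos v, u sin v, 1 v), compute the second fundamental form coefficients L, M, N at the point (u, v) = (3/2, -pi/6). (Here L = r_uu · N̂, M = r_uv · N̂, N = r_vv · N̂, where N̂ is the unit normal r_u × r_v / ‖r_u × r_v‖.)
L = 0;  M = -2*sqrt(13)/13;  N = 0

Compute the unit normal N̂(u, v) = (sin(v)/sqrt(u^2 + 1), -cos(v)/sqrt(u^2 + 1), u/sqrt(u^2 + 1)), and the second partials r_uu, r_uv, r_vv. Take dot products:
  L(u, v) = r_uu · N̂ = 0,
  M(u, v) = r_uv · N̂ = -1/sqrt(u^2 + 1),
  N(u, v) = r_vv · N̂ = 0.
Evaluating at (u, v) = (3/2, -pi/6):
  L = 0, M = -2*sqrt(13)/13, N = 0.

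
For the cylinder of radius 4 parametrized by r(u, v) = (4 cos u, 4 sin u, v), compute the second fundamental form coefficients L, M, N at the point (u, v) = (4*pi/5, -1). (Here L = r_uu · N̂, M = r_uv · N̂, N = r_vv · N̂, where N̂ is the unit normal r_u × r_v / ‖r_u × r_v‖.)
L = -4;  M = 0;  N = 0

Compute the unit normal N̂(u, v) = (cos(u), sin(u), 0), and the second partials r_uu, r_uv, r_vv. Take dot products:
  L(u, v) = r_uu · N̂ = -4,
  M(u, v) = r_uv · N̂ = 0,
  N(u, v) = r_vv · N̂ = 0.
Evaluating at (u, v) = (4*pi/5, -1):
  L = -4, M = 0, N = 0.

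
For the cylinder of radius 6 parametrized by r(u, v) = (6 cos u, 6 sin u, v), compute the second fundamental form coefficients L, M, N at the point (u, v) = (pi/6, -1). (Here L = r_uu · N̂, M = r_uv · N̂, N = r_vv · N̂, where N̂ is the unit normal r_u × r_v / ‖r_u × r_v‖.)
L = -6;  M = 0;  N = 0

Compute the unit normal N̂(u, v) = (cos(u), sin(u), 0), and the second partials r_uu, r_uv, r_vv. Take dot products:
  L(u, v) = r_uu · N̂ = -6,
  M(u, v) = r_uv · N̂ = 0,
  N(u, v) = r_vv · N̂ = 0.
Evaluating at (u, v) = (pi/6, -1):
  L = -6, M = 0, N = 0.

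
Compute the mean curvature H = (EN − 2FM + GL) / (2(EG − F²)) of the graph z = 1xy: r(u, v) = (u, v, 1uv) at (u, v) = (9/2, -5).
H = 36*sqrt(185)/6845

With E = v^2 + 1, F = u*v, G = u^2 + 1, L = 0, M = 1/sqrt(u^2 + v^2 + 1), N = 0, assemble
  H = (EN − 2FM + GL) / (2(EG − F²)) = -u*v/(u^2 + v^2 + 1)^(3/2).
At (u, v) = (9/2, -5): H = 36*sqrt(185)/6845.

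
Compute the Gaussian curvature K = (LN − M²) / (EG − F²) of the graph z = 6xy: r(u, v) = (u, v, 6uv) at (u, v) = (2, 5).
K = -36/1092025

Coefficients of the first fundamental form: E = 36*v^2 + 1, F = 36*u*v, G = 36*u^2 + 1.
Coefficients of the second fundamental form: L = 0, M = 6/sqrt(36*u^2 + 36*v^2 + 1), N = 0.
Assemble K = (LN − M²)/(EG − F²) = -36/(1296*u^4 + 2592*u^2*v^2 + 72*u^2 + 1296*v^4 + 72*v^2 + 1). At (u, v) = (2, 5): K = -36/1092025.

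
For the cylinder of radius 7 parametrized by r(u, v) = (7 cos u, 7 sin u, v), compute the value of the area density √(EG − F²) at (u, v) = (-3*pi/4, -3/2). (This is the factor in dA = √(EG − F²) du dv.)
√(EG − F²)|_{(-3*pi/4, -3/2)} = 7

E = 49, F = 0, G = 1, so EG − F² = 49. Taking the positive square root: √(EG − F²) = 7. At (u, v) = (-3*pi/4, -3/2): 7.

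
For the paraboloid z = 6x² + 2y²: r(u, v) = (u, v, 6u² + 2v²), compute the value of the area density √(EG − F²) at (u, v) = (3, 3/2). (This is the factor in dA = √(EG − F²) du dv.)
√(EG − F²)|_{(3, 3/2)} = sqrt(1333)

E = 144*u^2 + 1, F = 48*u*v, G = 16*v^2 + 1, so EG − F² = 144*u^2 + 16*v^2 + 1. Taking the positive square root: √(EG − F²) = sqrt(144*u^2 + 16*v^2 + 1). At (u, v) = (3, 3/2): sqrt(1333).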